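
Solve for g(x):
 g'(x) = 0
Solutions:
 g(x) = C1


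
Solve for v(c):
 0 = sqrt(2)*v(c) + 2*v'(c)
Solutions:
 v(c) = C1*exp(-sqrt(2)*c/2)


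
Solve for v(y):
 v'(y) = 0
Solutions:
 v(y) = C1


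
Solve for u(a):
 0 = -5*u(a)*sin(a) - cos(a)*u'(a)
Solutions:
 u(a) = C1*cos(a)^5


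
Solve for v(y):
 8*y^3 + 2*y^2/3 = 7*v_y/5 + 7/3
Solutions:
 v(y) = C1 + 10*y^4/7 + 10*y^3/63 - 5*y/3


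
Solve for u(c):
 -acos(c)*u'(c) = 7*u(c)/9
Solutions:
 u(c) = C1*exp(-7*Integral(1/acos(c), c)/9)


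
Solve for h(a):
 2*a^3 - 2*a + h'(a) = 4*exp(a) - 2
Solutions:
 h(a) = C1 - a^4/2 + a^2 - 2*a + 4*exp(a)


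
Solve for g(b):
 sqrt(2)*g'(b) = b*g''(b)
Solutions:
 g(b) = C1 + C2*b^(1 + sqrt(2))


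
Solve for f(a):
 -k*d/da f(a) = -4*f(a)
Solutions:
 f(a) = C1*exp(4*a/k)


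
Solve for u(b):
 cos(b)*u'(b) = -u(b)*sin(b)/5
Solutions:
 u(b) = C1*cos(b)^(1/5)


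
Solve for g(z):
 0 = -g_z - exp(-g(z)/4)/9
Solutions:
 g(z) = 4*log(C1 - z/36)


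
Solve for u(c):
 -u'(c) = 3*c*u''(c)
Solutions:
 u(c) = C1 + C2*c^(2/3)


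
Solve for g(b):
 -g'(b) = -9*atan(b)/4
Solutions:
 g(b) = C1 + 9*b*atan(b)/4 - 9*log(b^2 + 1)/8


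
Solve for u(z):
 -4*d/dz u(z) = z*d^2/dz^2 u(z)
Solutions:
 u(z) = C1 + C2/z^3


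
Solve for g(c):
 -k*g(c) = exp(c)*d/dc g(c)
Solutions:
 g(c) = C1*exp(k*exp(-c))


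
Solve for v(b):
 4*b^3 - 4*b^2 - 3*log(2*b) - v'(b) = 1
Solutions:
 v(b) = C1 + b^4 - 4*b^3/3 - 3*b*log(b) - b*log(8) + 2*b


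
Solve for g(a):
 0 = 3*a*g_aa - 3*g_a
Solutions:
 g(a) = C1 + C2*a^2


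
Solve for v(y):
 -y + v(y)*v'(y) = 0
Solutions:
 v(y) = -sqrt(C1 + y^2)
 v(y) = sqrt(C1 + y^2)


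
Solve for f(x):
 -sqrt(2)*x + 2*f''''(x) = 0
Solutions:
 f(x) = C1 + C2*x + C3*x^2 + C4*x^3 + sqrt(2)*x^5/240


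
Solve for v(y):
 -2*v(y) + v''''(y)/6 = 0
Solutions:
 v(y) = C1*exp(-sqrt(2)*3^(1/4)*y) + C2*exp(sqrt(2)*3^(1/4)*y) + C3*sin(sqrt(2)*3^(1/4)*y) + C4*cos(sqrt(2)*3^(1/4)*y)


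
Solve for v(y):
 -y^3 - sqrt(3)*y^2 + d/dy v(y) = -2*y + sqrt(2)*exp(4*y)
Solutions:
 v(y) = C1 + y^4/4 + sqrt(3)*y^3/3 - y^2 + sqrt(2)*exp(4*y)/4


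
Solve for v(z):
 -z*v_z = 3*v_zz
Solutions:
 v(z) = C1 + C2*erf(sqrt(6)*z/6)


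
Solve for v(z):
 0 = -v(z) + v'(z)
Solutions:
 v(z) = C1*exp(z)


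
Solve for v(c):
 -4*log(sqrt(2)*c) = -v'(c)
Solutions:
 v(c) = C1 + 4*c*log(c) - 4*c + c*log(4)


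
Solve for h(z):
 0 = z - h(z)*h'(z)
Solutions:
 h(z) = -sqrt(C1 + z^2)
 h(z) = sqrt(C1 + z^2)


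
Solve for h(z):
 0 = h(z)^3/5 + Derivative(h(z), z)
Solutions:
 h(z) = -sqrt(10)*sqrt(-1/(C1 - z))/2
 h(z) = sqrt(10)*sqrt(-1/(C1 - z))/2


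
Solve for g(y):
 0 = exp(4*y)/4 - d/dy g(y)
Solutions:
 g(y) = C1 + exp(4*y)/16


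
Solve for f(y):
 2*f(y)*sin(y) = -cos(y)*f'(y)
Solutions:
 f(y) = C1*cos(y)^2


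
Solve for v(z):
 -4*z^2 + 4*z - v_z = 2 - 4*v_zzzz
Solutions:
 v(z) = C1 + C4*exp(2^(1/3)*z/2) - 4*z^3/3 + 2*z^2 - 2*z + (C2*sin(2^(1/3)*sqrt(3)*z/4) + C3*cos(2^(1/3)*sqrt(3)*z/4))*exp(-2^(1/3)*z/4)


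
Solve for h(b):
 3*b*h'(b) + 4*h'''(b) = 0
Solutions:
 h(b) = C1 + Integral(C2*airyai(-6^(1/3)*b/2) + C3*airybi(-6^(1/3)*b/2), b)


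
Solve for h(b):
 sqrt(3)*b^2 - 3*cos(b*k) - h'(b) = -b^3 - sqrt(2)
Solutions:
 h(b) = C1 + b^4/4 + sqrt(3)*b^3/3 + sqrt(2)*b - 3*sin(b*k)/k


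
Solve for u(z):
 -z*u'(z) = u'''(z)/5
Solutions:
 u(z) = C1 + Integral(C2*airyai(-5^(1/3)*z) + C3*airybi(-5^(1/3)*z), z)


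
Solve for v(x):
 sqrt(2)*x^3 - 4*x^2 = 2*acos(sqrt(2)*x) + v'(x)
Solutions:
 v(x) = C1 + sqrt(2)*x^4/4 - 4*x^3/3 - 2*x*acos(sqrt(2)*x) + sqrt(2)*sqrt(1 - 2*x^2)


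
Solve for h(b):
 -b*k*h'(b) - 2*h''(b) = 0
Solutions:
 h(b) = Piecewise((-sqrt(pi)*C1*erf(b*sqrt(k)/2)/sqrt(k) - C2, (k > 0) | (k < 0)), (-C1*b - C2, True))


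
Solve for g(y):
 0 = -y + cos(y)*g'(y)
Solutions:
 g(y) = C1 + Integral(y/cos(y), y)


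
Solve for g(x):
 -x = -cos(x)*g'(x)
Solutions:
 g(x) = C1 + Integral(x/cos(x), x)


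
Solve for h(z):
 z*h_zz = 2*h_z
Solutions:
 h(z) = C1 + C2*z^3


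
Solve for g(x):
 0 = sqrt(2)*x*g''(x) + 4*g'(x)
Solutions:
 g(x) = C1 + C2*x^(1 - 2*sqrt(2))


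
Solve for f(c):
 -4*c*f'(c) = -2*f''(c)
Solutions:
 f(c) = C1 + C2*erfi(c)


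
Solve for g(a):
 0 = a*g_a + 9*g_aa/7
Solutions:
 g(a) = C1 + C2*erf(sqrt(14)*a/6)


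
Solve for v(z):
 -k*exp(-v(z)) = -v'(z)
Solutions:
 v(z) = log(C1 + k*z)


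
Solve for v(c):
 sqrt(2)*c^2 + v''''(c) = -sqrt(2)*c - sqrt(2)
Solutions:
 v(c) = C1 + C2*c + C3*c^2 + C4*c^3 - sqrt(2)*c^6/360 - sqrt(2)*c^5/120 - sqrt(2)*c^4/24


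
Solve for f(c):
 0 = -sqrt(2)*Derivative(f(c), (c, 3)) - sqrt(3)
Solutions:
 f(c) = C1 + C2*c + C3*c^2 - sqrt(6)*c^3/12


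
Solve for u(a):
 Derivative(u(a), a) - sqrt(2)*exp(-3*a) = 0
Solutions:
 u(a) = C1 - sqrt(2)*exp(-3*a)/3


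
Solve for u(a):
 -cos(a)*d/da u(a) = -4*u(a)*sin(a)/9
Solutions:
 u(a) = C1/cos(a)^(4/9)


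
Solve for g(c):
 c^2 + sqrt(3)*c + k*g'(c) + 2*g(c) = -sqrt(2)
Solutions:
 g(c) = C1*exp(-2*c/k) - c^2/2 + c*k/2 - sqrt(3)*c/2 - k^2/4 + sqrt(3)*k/4 - sqrt(2)/2


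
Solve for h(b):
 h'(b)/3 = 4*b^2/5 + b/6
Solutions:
 h(b) = C1 + 4*b^3/5 + b^2/4


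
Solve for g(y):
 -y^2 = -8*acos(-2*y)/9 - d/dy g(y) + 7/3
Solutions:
 g(y) = C1 + y^3/3 - 8*y*acos(-2*y)/9 + 7*y/3 - 4*sqrt(1 - 4*y^2)/9


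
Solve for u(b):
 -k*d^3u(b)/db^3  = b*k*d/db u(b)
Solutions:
 u(b) = C1 + Integral(C2*airyai(-b) + C3*airybi(-b), b)


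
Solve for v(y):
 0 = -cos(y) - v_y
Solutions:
 v(y) = C1 - sin(y)


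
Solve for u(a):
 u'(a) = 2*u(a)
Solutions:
 u(a) = C1*exp(2*a)


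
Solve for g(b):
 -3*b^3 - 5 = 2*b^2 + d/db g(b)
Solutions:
 g(b) = C1 - 3*b^4/4 - 2*b^3/3 - 5*b


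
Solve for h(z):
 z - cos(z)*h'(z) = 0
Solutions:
 h(z) = C1 + Integral(z/cos(z), z)


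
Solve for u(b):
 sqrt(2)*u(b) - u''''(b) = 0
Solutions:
 u(b) = C1*exp(-2^(1/8)*b) + C2*exp(2^(1/8)*b) + C3*sin(2^(1/8)*b) + C4*cos(2^(1/8)*b)


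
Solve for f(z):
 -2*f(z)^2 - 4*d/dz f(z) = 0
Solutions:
 f(z) = 2/(C1 + z)


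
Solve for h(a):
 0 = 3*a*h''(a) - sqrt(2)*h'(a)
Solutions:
 h(a) = C1 + C2*a^(sqrt(2)/3 + 1)


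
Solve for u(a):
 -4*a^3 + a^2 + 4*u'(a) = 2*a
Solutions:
 u(a) = C1 + a^4/4 - a^3/12 + a^2/4


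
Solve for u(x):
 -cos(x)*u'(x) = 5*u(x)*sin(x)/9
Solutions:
 u(x) = C1*cos(x)^(5/9)


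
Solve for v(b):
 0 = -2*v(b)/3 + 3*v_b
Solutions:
 v(b) = C1*exp(2*b/9)


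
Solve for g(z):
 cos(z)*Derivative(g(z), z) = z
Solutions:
 g(z) = C1 + Integral(z/cos(z), z)


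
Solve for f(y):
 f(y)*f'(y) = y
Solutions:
 f(y) = -sqrt(C1 + y^2)
 f(y) = sqrt(C1 + y^2)


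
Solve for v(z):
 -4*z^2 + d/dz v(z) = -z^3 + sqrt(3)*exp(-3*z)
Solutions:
 v(z) = C1 - z^4/4 + 4*z^3/3 - sqrt(3)*exp(-3*z)/3


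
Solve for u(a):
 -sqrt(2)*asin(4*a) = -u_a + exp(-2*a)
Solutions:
 u(a) = C1 + sqrt(2)*a*asin(4*a) + sqrt(2)*sqrt(1 - 16*a^2)/4 - exp(-2*a)/2


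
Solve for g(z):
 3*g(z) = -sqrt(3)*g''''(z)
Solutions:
 g(z) = (C1*sin(sqrt(2)*3^(1/8)*z/2) + C2*cos(sqrt(2)*3^(1/8)*z/2))*exp(-sqrt(2)*3^(1/8)*z/2) + (C3*sin(sqrt(2)*3^(1/8)*z/2) + C4*cos(sqrt(2)*3^(1/8)*z/2))*exp(sqrt(2)*3^(1/8)*z/2)


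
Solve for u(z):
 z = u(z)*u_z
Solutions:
 u(z) = -sqrt(C1 + z^2)
 u(z) = sqrt(C1 + z^2)


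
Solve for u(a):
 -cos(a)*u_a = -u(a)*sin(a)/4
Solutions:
 u(a) = C1/cos(a)^(1/4)


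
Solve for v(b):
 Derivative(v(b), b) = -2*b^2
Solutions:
 v(b) = C1 - 2*b^3/3


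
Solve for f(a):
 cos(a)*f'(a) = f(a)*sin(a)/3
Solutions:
 f(a) = C1/cos(a)^(1/3)


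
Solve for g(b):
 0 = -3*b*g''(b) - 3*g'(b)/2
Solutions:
 g(b) = C1 + C2*sqrt(b)


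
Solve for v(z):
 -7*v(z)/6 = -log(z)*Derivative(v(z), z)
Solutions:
 v(z) = C1*exp(7*li(z)/6)


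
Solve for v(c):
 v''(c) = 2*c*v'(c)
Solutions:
 v(c) = C1 + C2*erfi(c)


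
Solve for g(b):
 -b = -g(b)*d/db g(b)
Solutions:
 g(b) = -sqrt(C1 + b^2)
 g(b) = sqrt(C1 + b^2)


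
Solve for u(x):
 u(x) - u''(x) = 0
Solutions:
 u(x) = C1*exp(-x) + C2*exp(x)


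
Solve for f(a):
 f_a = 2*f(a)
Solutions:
 f(a) = C1*exp(2*a)


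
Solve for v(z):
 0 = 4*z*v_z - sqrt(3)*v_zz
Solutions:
 v(z) = C1 + C2*erfi(sqrt(2)*3^(3/4)*z/3)


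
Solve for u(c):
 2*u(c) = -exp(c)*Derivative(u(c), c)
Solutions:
 u(c) = C1*exp(2*exp(-c))


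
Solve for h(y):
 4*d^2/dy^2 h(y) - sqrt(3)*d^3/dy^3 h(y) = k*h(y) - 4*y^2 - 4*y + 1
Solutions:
 h(y) = C1*exp(y*(2^(2/3)*sqrt(3)*(81*k + sqrt((81*k - 128)^2 - 16384) - 128)^(1/3) - 3*2^(2/3)*I*(81*k + sqrt((81*k - 128)^2 - 16384) - 128)^(1/3) + 16*sqrt(3) - 384*2^(1/3)/((-sqrt(3) + 3*I)*(81*k + sqrt((81*k - 128)^2 - 16384) - 128)^(1/3)))/36) + C2*exp(y*(2^(2/3)*sqrt(3)*(81*k + sqrt((81*k - 128)^2 - 16384) - 128)^(1/3) + 3*2^(2/3)*I*(81*k + sqrt((81*k - 128)^2 - 16384) - 128)^(1/3) + 16*sqrt(3) + 384*2^(1/3)/((sqrt(3) + 3*I)*(81*k + sqrt((81*k - 128)^2 - 16384) - 128)^(1/3)))/36) + C3*exp(sqrt(3)*y*(-2^(2/3)*(81*k + sqrt((81*k - 128)^2 - 16384) - 128)^(1/3) + 8 - 32*2^(1/3)/(81*k + sqrt((81*k - 128)^2 - 16384) - 128)^(1/3))/18) + 4*y^2/k + 4*y/k - 1/k + 32/k^2


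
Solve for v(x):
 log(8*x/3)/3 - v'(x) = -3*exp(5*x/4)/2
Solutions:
 v(x) = C1 + x*log(x)/3 + x*(-log(3)/3 - 1/3 + log(2)) + 6*exp(5*x/4)/5


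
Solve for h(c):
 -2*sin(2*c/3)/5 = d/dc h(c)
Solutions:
 h(c) = C1 + 3*cos(2*c/3)/5


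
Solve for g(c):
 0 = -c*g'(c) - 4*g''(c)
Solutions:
 g(c) = C1 + C2*erf(sqrt(2)*c/4)


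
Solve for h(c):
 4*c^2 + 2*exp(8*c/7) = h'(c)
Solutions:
 h(c) = C1 + 4*c^3/3 + 7*exp(8*c/7)/4


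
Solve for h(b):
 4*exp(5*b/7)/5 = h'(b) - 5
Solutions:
 h(b) = C1 + 5*b + 28*exp(5*b/7)/25


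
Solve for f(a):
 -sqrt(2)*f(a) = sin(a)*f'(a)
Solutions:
 f(a) = C1*(cos(a) + 1)^(sqrt(2)/2)/(cos(a) - 1)^(sqrt(2)/2)


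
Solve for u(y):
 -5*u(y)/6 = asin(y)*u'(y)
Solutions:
 u(y) = C1*exp(-5*Integral(1/asin(y), y)/6)


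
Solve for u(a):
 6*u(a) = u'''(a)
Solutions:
 u(a) = C3*exp(6^(1/3)*a) + (C1*sin(2^(1/3)*3^(5/6)*a/2) + C2*cos(2^(1/3)*3^(5/6)*a/2))*exp(-6^(1/3)*a/2)


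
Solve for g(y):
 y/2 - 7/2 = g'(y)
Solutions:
 g(y) = C1 + y^2/4 - 7*y/2


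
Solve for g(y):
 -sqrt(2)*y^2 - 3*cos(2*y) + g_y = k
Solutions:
 g(y) = C1 + k*y + sqrt(2)*y^3/3 + 3*sin(2*y)/2


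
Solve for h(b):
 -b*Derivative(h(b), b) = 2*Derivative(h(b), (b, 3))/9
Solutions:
 h(b) = C1 + Integral(C2*airyai(-6^(2/3)*b/2) + C3*airybi(-6^(2/3)*b/2), b)


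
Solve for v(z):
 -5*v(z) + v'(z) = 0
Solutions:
 v(z) = C1*exp(5*z)


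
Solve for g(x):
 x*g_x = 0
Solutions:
 g(x) = C1


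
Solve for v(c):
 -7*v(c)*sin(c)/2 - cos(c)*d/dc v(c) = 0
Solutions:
 v(c) = C1*cos(c)^(7/2)


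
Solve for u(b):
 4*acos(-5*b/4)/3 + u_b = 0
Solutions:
 u(b) = C1 - 4*b*acos(-5*b/4)/3 - 4*sqrt(16 - 25*b^2)/15


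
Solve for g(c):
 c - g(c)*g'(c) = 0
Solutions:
 g(c) = -sqrt(C1 + c^2)
 g(c) = sqrt(C1 + c^2)


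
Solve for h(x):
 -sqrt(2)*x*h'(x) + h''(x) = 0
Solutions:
 h(x) = C1 + C2*erfi(2^(3/4)*x/2)


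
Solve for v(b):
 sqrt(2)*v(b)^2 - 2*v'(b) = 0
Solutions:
 v(b) = -2/(C1 + sqrt(2)*b)


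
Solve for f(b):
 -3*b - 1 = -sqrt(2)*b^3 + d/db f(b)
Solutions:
 f(b) = C1 + sqrt(2)*b^4/4 - 3*b^2/2 - b


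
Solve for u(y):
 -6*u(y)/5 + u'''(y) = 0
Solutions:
 u(y) = C3*exp(5^(2/3)*6^(1/3)*y/5) + (C1*sin(2^(1/3)*3^(5/6)*5^(2/3)*y/10) + C2*cos(2^(1/3)*3^(5/6)*5^(2/3)*y/10))*exp(-5^(2/3)*6^(1/3)*y/10)


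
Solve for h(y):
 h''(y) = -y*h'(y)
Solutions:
 h(y) = C1 + C2*erf(sqrt(2)*y/2)


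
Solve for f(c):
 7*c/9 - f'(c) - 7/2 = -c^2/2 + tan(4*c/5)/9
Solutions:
 f(c) = C1 + c^3/6 + 7*c^2/18 - 7*c/2 + 5*log(cos(4*c/5))/36


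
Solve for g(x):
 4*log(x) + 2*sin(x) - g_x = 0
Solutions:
 g(x) = C1 + 4*x*log(x) - 4*x - 2*cos(x)


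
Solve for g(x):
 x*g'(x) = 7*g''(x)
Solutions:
 g(x) = C1 + C2*erfi(sqrt(14)*x/14)


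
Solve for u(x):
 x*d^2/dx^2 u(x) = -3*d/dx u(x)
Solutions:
 u(x) = C1 + C2/x^2


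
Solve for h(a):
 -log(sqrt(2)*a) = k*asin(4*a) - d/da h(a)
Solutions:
 h(a) = C1 + a*log(a) - a + a*log(2)/2 + k*(a*asin(4*a) + sqrt(1 - 16*a^2)/4)


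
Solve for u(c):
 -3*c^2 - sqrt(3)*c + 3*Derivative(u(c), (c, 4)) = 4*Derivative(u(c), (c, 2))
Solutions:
 u(c) = C1 + C2*c + C3*exp(-2*sqrt(3)*c/3) + C4*exp(2*sqrt(3)*c/3) - c^4/16 - sqrt(3)*c^3/24 - 9*c^2/16


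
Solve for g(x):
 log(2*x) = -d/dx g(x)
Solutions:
 g(x) = C1 - x*log(x) - x*log(2) + x


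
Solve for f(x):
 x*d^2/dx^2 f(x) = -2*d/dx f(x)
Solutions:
 f(x) = C1 + C2/x


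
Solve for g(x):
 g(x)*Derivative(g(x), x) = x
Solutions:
 g(x) = -sqrt(C1 + x^2)
 g(x) = sqrt(C1 + x^2)


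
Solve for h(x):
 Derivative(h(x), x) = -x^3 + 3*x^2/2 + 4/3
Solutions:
 h(x) = C1 - x^4/4 + x^3/2 + 4*x/3


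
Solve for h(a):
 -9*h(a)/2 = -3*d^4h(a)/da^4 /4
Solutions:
 h(a) = C1*exp(-6^(1/4)*a) + C2*exp(6^(1/4)*a) + C3*sin(6^(1/4)*a) + C4*cos(6^(1/4)*a)


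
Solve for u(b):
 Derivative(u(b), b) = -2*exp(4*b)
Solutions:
 u(b) = C1 - exp(4*b)/2


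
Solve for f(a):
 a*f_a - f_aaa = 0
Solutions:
 f(a) = C1 + Integral(C2*airyai(a) + C3*airybi(a), a)


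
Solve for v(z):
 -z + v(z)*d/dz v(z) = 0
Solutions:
 v(z) = -sqrt(C1 + z^2)
 v(z) = sqrt(C1 + z^2)


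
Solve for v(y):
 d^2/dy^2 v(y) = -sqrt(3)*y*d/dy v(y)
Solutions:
 v(y) = C1 + C2*erf(sqrt(2)*3^(1/4)*y/2)


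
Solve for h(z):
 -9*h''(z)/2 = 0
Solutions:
 h(z) = C1 + C2*z


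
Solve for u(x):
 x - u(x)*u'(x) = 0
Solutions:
 u(x) = -sqrt(C1 + x^2)
 u(x) = sqrt(C1 + x^2)


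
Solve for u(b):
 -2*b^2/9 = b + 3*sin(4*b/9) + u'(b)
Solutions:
 u(b) = C1 - 2*b^3/27 - b^2/2 + 27*cos(4*b/9)/4


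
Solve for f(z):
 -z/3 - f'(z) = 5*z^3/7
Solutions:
 f(z) = C1 - 5*z^4/28 - z^2/6


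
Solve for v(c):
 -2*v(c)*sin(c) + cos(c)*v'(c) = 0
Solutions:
 v(c) = C1/cos(c)^2


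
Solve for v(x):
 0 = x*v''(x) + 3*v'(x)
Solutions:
 v(x) = C1 + C2/x^2


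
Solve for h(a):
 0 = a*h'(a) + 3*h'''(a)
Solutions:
 h(a) = C1 + Integral(C2*airyai(-3^(2/3)*a/3) + C3*airybi(-3^(2/3)*a/3), a)


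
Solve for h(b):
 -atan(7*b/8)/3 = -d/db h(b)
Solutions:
 h(b) = C1 + b*atan(7*b/8)/3 - 4*log(49*b^2 + 64)/21


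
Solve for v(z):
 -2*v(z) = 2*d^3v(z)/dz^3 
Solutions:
 v(z) = C3*exp(-z) + (C1*sin(sqrt(3)*z/2) + C2*cos(sqrt(3)*z/2))*exp(z/2)


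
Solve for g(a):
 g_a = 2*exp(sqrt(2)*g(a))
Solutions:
 g(a) = sqrt(2)*(2*log(-1/(C1 + 2*a)) - log(2))/4


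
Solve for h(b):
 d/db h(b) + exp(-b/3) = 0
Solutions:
 h(b) = C1 + 3*exp(-b/3)


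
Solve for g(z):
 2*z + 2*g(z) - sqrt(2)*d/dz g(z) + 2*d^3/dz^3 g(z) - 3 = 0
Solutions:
 g(z) = C1*exp(3^(1/3)*z*(2^(5/6)*3^(1/3)/(sqrt(3)*sqrt(27 - sqrt(2)) + 9)^(1/3) + 2^(2/3)*(sqrt(3)*sqrt(27 - sqrt(2)) + 9)^(1/3))/12)*sin(3^(1/6)*z*(-3*2^(5/6)/(sqrt(3)*sqrt(27 - sqrt(2)) + 9)^(1/3) + 6^(2/3)*(sqrt(3)*sqrt(27 - sqrt(2)) + 9)^(1/3))/12) + C2*exp(3^(1/3)*z*(2^(5/6)*3^(1/3)/(sqrt(3)*sqrt(27 - sqrt(2)) + 9)^(1/3) + 2^(2/3)*(sqrt(3)*sqrt(27 - sqrt(2)) + 9)^(1/3))/12)*cos(3^(1/6)*z*(-3*2^(5/6)/(sqrt(3)*sqrt(27 - sqrt(2)) + 9)^(1/3) + 6^(2/3)*(sqrt(3)*sqrt(27 - sqrt(2)) + 9)^(1/3))/12) + C3*exp(-3^(1/3)*z*(2^(5/6)*3^(1/3)/(sqrt(3)*sqrt(27 - sqrt(2)) + 9)^(1/3) + 2^(2/3)*(sqrt(3)*sqrt(27 - sqrt(2)) + 9)^(1/3))/6) - z - sqrt(2)/2 + 3/2


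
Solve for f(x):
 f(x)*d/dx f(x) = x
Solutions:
 f(x) = -sqrt(C1 + x^2)
 f(x) = sqrt(C1 + x^2)


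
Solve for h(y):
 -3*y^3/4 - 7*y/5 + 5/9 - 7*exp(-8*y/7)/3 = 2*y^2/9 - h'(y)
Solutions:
 h(y) = C1 + 3*y^4/16 + 2*y^3/27 + 7*y^2/10 - 5*y/9 - 49*exp(-8*y/7)/24


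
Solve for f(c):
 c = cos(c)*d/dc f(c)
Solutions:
 f(c) = C1 + Integral(c/cos(c), c)


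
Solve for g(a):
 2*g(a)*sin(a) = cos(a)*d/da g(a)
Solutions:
 g(a) = C1/cos(a)^2


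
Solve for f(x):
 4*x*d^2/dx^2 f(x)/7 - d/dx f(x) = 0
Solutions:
 f(x) = C1 + C2*x^(11/4)


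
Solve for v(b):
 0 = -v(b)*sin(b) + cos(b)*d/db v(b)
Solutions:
 v(b) = C1/cos(b)


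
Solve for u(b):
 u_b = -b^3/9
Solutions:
 u(b) = C1 - b^4/36


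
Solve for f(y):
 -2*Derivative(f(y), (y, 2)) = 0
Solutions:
 f(y) = C1 + C2*y


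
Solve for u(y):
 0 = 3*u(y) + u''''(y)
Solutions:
 u(y) = (C1*sin(sqrt(2)*3^(1/4)*y/2) + C2*cos(sqrt(2)*3^(1/4)*y/2))*exp(-sqrt(2)*3^(1/4)*y/2) + (C3*sin(sqrt(2)*3^(1/4)*y/2) + C4*cos(sqrt(2)*3^(1/4)*y/2))*exp(sqrt(2)*3^(1/4)*y/2)


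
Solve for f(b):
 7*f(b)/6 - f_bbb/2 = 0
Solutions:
 f(b) = C3*exp(3^(2/3)*7^(1/3)*b/3) + (C1*sin(3^(1/6)*7^(1/3)*b/2) + C2*cos(3^(1/6)*7^(1/3)*b/2))*exp(-3^(2/3)*7^(1/3)*b/6)


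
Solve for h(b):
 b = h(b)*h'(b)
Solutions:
 h(b) = -sqrt(C1 + b^2)
 h(b) = sqrt(C1 + b^2)


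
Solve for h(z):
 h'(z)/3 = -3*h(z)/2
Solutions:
 h(z) = C1*exp(-9*z/2)


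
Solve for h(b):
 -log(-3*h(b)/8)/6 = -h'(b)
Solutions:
 -6*Integral(1/(log(-_y) - 3*log(2) + log(3)), (_y, h(b))) = C1 - b


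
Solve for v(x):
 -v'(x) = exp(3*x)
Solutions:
 v(x) = C1 - exp(3*x)/3


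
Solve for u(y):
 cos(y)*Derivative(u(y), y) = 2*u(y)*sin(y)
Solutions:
 u(y) = C1/cos(y)^2


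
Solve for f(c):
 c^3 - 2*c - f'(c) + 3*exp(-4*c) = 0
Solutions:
 f(c) = C1 + c^4/4 - c^2 - 3*exp(-4*c)/4


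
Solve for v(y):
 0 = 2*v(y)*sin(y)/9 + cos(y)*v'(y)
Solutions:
 v(y) = C1*cos(y)^(2/9)


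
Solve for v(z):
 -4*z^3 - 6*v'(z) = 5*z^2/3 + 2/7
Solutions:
 v(z) = C1 - z^4/6 - 5*z^3/54 - z/21


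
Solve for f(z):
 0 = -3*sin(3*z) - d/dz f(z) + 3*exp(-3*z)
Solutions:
 f(z) = C1 + cos(3*z) - exp(-3*z)


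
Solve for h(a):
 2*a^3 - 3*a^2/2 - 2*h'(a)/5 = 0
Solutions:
 h(a) = C1 + 5*a^4/4 - 5*a^3/4


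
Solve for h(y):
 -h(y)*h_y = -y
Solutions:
 h(y) = -sqrt(C1 + y^2)
 h(y) = sqrt(C1 + y^2)


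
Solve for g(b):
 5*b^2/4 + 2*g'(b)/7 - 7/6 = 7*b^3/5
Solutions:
 g(b) = C1 + 49*b^4/40 - 35*b^3/24 + 49*b/12


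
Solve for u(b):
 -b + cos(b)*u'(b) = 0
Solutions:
 u(b) = C1 + Integral(b/cos(b), b)


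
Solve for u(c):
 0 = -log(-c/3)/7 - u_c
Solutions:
 u(c) = C1 - c*log(-c)/7 + c*(1 + log(3))/7


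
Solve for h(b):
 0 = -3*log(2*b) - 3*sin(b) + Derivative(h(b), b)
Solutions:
 h(b) = C1 + 3*b*log(b) - 3*b + 3*b*log(2) - 3*cos(b)


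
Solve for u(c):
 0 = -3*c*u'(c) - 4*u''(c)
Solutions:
 u(c) = C1 + C2*erf(sqrt(6)*c/4)


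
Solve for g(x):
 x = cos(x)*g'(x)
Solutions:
 g(x) = C1 + Integral(x/cos(x), x)


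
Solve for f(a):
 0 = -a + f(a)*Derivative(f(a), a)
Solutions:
 f(a) = -sqrt(C1 + a^2)
 f(a) = sqrt(C1 + a^2)


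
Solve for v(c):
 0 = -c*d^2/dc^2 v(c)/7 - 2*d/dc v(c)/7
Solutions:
 v(c) = C1 + C2/c


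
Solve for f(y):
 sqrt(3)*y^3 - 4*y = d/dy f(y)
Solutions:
 f(y) = C1 + sqrt(3)*y^4/4 - 2*y^2


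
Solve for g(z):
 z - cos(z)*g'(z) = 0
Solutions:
 g(z) = C1 + Integral(z/cos(z), z)


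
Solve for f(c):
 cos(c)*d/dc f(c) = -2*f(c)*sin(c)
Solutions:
 f(c) = C1*cos(c)^2


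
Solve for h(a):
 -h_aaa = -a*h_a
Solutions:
 h(a) = C1 + Integral(C2*airyai(a) + C3*airybi(a), a)


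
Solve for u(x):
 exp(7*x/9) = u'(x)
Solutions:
 u(x) = C1 + 9*exp(7*x/9)/7


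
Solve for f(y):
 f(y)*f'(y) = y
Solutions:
 f(y) = -sqrt(C1 + y^2)
 f(y) = sqrt(C1 + y^2)


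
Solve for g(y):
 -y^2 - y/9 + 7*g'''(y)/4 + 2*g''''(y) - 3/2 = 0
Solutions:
 g(y) = C1 + C2*y + C3*y^2 + C4*exp(-7*y/8) + y^5/105 - 137*y^4/2646 + 3515*y^3/9261


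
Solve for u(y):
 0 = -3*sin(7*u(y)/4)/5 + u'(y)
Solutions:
 -3*y/5 + 2*log(cos(7*u(y)/4) - 1)/7 - 2*log(cos(7*u(y)/4) + 1)/7 = C1


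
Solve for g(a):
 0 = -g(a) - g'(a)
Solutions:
 g(a) = C1*exp(-a)


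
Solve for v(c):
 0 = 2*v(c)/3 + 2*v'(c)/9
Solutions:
 v(c) = C1*exp(-3*c)


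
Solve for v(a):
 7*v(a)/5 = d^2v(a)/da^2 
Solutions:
 v(a) = C1*exp(-sqrt(35)*a/5) + C2*exp(sqrt(35)*a/5)


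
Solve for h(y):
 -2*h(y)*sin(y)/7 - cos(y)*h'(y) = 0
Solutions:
 h(y) = C1*cos(y)^(2/7)


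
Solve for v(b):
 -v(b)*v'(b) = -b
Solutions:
 v(b) = -sqrt(C1 + b^2)
 v(b) = sqrt(C1 + b^2)


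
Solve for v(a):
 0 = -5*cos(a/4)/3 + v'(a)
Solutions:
 v(a) = C1 + 20*sin(a/4)/3


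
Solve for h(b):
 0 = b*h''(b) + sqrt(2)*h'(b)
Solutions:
 h(b) = C1 + C2*b^(1 - sqrt(2))


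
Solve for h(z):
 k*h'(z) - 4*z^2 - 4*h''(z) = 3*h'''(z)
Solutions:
 h(z) = C1 + C2*exp(z*(sqrt(3*k + 4) - 2)/3) + C3*exp(-z*(sqrt(3*k + 4) + 2)/3) + 4*z^3/(3*k) + 16*z^2/k^2 + 24*z/k^2 + 128*z/k^3


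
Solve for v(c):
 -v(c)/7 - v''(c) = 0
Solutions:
 v(c) = C1*sin(sqrt(7)*c/7) + C2*cos(sqrt(7)*c/7)


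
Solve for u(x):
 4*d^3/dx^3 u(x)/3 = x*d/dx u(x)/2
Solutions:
 u(x) = C1 + Integral(C2*airyai(3^(1/3)*x/2) + C3*airybi(3^(1/3)*x/2), x)


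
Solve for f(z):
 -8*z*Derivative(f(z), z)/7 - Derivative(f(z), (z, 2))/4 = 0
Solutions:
 f(z) = C1 + C2*erf(4*sqrt(7)*z/7)


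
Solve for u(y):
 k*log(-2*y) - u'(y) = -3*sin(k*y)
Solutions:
 u(y) = C1 + k*y*(log(-y) - 1) + k*y*log(2) + 3*Piecewise((-cos(k*y)/k, Ne(k, 0)), (0, True))


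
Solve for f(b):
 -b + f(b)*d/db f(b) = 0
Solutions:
 f(b) = -sqrt(C1 + b^2)
 f(b) = sqrt(C1 + b^2)


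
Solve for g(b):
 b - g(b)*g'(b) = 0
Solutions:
 g(b) = -sqrt(C1 + b^2)
 g(b) = sqrt(C1 + b^2)


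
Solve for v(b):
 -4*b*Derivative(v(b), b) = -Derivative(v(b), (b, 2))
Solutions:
 v(b) = C1 + C2*erfi(sqrt(2)*b)


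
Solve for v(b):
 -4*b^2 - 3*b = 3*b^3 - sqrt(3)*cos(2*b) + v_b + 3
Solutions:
 v(b) = C1 - 3*b^4/4 - 4*b^3/3 - 3*b^2/2 - 3*b + sqrt(3)*sin(2*b)/2


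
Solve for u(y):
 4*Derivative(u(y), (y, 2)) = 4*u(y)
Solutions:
 u(y) = C1*exp(-y) + C2*exp(y)


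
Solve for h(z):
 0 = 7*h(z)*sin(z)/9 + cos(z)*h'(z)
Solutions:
 h(z) = C1*cos(z)^(7/9)


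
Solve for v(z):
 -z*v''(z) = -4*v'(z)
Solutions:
 v(z) = C1 + C2*z^5


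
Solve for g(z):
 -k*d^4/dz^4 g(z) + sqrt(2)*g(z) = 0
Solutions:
 g(z) = C1*exp(-2^(1/8)*z*(1/k)^(1/4)) + C2*exp(2^(1/8)*z*(1/k)^(1/4)) + C3*exp(-2^(1/8)*I*z*(1/k)^(1/4)) + C4*exp(2^(1/8)*I*z*(1/k)^(1/4))


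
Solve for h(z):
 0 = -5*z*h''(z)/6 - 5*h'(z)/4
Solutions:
 h(z) = C1 + C2/sqrt(z)


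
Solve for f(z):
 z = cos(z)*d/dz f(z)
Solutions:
 f(z) = C1 + Integral(z/cos(z), z)


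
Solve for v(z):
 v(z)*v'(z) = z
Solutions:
 v(z) = -sqrt(C1 + z^2)
 v(z) = sqrt(C1 + z^2)


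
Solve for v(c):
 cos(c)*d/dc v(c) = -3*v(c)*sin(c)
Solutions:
 v(c) = C1*cos(c)^3


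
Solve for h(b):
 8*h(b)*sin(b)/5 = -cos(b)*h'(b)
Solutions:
 h(b) = C1*cos(b)^(8/5)


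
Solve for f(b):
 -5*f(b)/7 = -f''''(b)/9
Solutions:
 f(b) = C1*exp(-sqrt(3)*5^(1/4)*7^(3/4)*b/7) + C2*exp(sqrt(3)*5^(1/4)*7^(3/4)*b/7) + C3*sin(sqrt(3)*5^(1/4)*7^(3/4)*b/7) + C4*cos(sqrt(3)*5^(1/4)*7^(3/4)*b/7)


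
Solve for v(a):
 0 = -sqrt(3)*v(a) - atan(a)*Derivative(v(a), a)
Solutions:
 v(a) = C1*exp(-sqrt(3)*Integral(1/atan(a), a))


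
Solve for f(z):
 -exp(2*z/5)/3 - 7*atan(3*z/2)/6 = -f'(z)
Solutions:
 f(z) = C1 + 7*z*atan(3*z/2)/6 + 5*exp(2*z/5)/6 - 7*log(9*z^2 + 4)/18


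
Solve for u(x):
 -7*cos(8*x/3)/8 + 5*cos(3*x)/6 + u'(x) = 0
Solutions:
 u(x) = C1 + 21*sin(8*x/3)/64 - 5*sin(3*x)/18


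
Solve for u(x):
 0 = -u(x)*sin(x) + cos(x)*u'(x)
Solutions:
 u(x) = C1/cos(x)


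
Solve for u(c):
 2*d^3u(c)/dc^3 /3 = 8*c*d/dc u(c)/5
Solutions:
 u(c) = C1 + Integral(C2*airyai(12^(1/3)*5^(2/3)*c/5) + C3*airybi(12^(1/3)*5^(2/3)*c/5), c)


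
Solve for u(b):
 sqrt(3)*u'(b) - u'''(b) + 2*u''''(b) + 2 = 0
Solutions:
 u(b) = C1 + C2*exp(b*((-1 + sqrt(-1 + (-1 + 54*sqrt(3))^2) + 54*sqrt(3))^(-1/3) + 2 + (-1 + sqrt(-1 + (-1 + 54*sqrt(3))^2) + 54*sqrt(3))^(1/3))/12)*sin(sqrt(3)*b*(-(-1 + sqrt(-1 + (-1 + 54*sqrt(3))^2) + 54*sqrt(3))^(1/3) + (-1 + sqrt(-1 + (-1 + 54*sqrt(3))^2) + 54*sqrt(3))^(-1/3))/12) + C3*exp(b*((-1 + sqrt(-1 + (-1 + 54*sqrt(3))^2) + 54*sqrt(3))^(-1/3) + 2 + (-1 + sqrt(-1 + (-1 + 54*sqrt(3))^2) + 54*sqrt(3))^(1/3))/12)*cos(sqrt(3)*b*(-(-1 + sqrt(-1 + (-1 + 54*sqrt(3))^2) + 54*sqrt(3))^(1/3) + (-1 + sqrt(-1 + (-1 + 54*sqrt(3))^2) + 54*sqrt(3))^(-1/3))/12) + C4*exp(b*(-(-1 + sqrt(-1 + (-1 + 54*sqrt(3))^2) + 54*sqrt(3))^(1/3) - 1/(-1 + sqrt(-1 + (-1 + 54*sqrt(3))^2) + 54*sqrt(3))^(1/3) + 1)/6) - 2*sqrt(3)*b/3


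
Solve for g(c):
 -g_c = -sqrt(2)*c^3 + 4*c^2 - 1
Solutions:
 g(c) = C1 + sqrt(2)*c^4/4 - 4*c^3/3 + c


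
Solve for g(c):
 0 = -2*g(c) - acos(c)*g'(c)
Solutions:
 g(c) = C1*exp(-2*Integral(1/acos(c), c))


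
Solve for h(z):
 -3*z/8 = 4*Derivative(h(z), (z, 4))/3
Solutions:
 h(z) = C1 + C2*z + C3*z^2 + C4*z^3 - 3*z^5/1280


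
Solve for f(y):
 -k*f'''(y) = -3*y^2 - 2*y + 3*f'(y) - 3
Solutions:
 f(y) = C1 + C2*exp(-sqrt(3)*y*sqrt(-1/k)) + C3*exp(sqrt(3)*y*sqrt(-1/k)) - 2*k*y/3 + y^3/3 + y^2/3 + y


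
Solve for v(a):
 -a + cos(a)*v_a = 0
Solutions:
 v(a) = C1 + Integral(a/cos(a), a)


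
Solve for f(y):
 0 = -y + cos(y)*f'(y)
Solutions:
 f(y) = C1 + Integral(y/cos(y), y)


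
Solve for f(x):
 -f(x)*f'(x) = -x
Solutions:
 f(x) = -sqrt(C1 + x^2)
 f(x) = sqrt(C1 + x^2)


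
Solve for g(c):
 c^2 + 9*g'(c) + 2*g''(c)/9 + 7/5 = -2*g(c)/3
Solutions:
 g(c) = C1*exp(c*(-81 + sqrt(6513))/4) + C2*exp(-c*(sqrt(6513) + 81)/4) - 3*c^2/2 + 81*c/2 - 10957/20


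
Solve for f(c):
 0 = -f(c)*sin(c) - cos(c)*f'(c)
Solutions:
 f(c) = C1*cos(c)


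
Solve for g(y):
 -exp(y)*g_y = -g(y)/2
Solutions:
 g(y) = C1*exp(-exp(-y)/2)


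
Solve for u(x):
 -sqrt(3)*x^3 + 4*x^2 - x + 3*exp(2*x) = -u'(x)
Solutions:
 u(x) = C1 + sqrt(3)*x^4/4 - 4*x^3/3 + x^2/2 - 3*exp(2*x)/2


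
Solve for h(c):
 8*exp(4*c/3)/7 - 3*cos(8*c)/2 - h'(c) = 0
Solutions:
 h(c) = C1 + 6*exp(4*c/3)/7 - 3*sin(8*c)/16


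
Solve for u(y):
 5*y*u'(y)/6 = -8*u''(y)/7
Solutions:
 u(y) = C1 + C2*erf(sqrt(210)*y/24)


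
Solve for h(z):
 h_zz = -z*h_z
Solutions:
 h(z) = C1 + C2*erf(sqrt(2)*z/2)


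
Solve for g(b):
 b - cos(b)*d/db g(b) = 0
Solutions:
 g(b) = C1 + Integral(b/cos(b), b)


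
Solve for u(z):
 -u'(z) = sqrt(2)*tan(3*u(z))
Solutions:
 u(z) = -asin(C1*exp(-3*sqrt(2)*z))/3 + pi/3
 u(z) = asin(C1*exp(-3*sqrt(2)*z))/3


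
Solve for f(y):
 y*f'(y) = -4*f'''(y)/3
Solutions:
 f(y) = C1 + Integral(C2*airyai(-6^(1/3)*y/2) + C3*airybi(-6^(1/3)*y/2), y)


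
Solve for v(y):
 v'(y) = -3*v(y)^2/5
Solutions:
 v(y) = 5/(C1 + 3*y)


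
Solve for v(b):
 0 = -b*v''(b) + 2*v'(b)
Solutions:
 v(b) = C1 + C2*b^3


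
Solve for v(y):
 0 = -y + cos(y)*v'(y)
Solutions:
 v(y) = C1 + Integral(y/cos(y), y)


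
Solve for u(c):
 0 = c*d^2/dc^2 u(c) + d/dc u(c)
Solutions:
 u(c) = C1 + C2*log(c)


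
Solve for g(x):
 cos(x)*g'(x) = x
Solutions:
 g(x) = C1 + Integral(x/cos(x), x)


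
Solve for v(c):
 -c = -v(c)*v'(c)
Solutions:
 v(c) = -sqrt(C1 + c^2)
 v(c) = sqrt(C1 + c^2)


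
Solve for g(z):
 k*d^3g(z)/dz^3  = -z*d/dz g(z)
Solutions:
 g(z) = C1 + Integral(C2*airyai(z*(-1/k)^(1/3)) + C3*airybi(z*(-1/k)^(1/3)), z)


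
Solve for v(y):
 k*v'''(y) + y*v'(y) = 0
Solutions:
 v(y) = C1 + Integral(C2*airyai(y*(-1/k)^(1/3)) + C3*airybi(y*(-1/k)^(1/3)), y)


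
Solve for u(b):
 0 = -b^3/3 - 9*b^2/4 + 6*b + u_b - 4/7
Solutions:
 u(b) = C1 + b^4/12 + 3*b^3/4 - 3*b^2 + 4*b/7


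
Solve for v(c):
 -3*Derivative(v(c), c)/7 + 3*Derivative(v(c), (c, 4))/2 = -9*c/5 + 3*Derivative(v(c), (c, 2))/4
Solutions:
 v(c) = C1 + C2*exp(-c*(7*252^(1/3)/(sqrt(1002) + 36)^(1/3) + 294^(1/3)*(sqrt(1002) + 36)^(1/3))/84)*sin(3^(1/6)*c*(-3^(2/3)*98^(1/3)*(sqrt(1002) + 36)^(1/3) + 21*28^(1/3)/(sqrt(1002) + 36)^(1/3))/84) + C3*exp(-c*(7*252^(1/3)/(sqrt(1002) + 36)^(1/3) + 294^(1/3)*(sqrt(1002) + 36)^(1/3))/84)*cos(3^(1/6)*c*(-3^(2/3)*98^(1/3)*(sqrt(1002) + 36)^(1/3) + 21*28^(1/3)/(sqrt(1002) + 36)^(1/3))/84) + C4*exp(c*(7*252^(1/3)/(sqrt(1002) + 36)^(1/3) + 294^(1/3)*(sqrt(1002) + 36)^(1/3))/42) + 21*c^2/10 - 147*c/20


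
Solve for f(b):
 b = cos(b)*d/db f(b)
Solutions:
 f(b) = C1 + Integral(b/cos(b), b)


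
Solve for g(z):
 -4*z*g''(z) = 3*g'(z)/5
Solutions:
 g(z) = C1 + C2*z^(17/20)


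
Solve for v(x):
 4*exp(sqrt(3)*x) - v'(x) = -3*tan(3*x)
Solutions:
 v(x) = C1 + 4*sqrt(3)*exp(sqrt(3)*x)/3 - log(cos(3*x))


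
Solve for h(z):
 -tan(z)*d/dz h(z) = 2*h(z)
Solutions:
 h(z) = C1/sin(z)^2


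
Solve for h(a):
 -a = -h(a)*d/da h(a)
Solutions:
 h(a) = -sqrt(C1 + a^2)
 h(a) = sqrt(C1 + a^2)


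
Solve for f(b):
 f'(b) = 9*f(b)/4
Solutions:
 f(b) = C1*exp(9*b/4)


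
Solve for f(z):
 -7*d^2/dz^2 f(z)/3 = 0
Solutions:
 f(z) = C1 + C2*z


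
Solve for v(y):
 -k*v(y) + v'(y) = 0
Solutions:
 v(y) = C1*exp(k*y)


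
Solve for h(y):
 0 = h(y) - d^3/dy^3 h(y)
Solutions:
 h(y) = C3*exp(y) + (C1*sin(sqrt(3)*y/2) + C2*cos(sqrt(3)*y/2))*exp(-y/2)


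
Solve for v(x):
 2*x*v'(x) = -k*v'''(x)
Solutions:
 v(x) = C1 + Integral(C2*airyai(2^(1/3)*x*(-1/k)^(1/3)) + C3*airybi(2^(1/3)*x*(-1/k)^(1/3)), x)


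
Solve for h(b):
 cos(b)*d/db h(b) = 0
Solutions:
 h(b) = C1


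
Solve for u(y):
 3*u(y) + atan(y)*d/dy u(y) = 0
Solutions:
 u(y) = C1*exp(-3*Integral(1/atan(y), y))


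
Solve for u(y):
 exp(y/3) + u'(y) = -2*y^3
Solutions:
 u(y) = C1 - y^4/2 - 3*exp(y/3)


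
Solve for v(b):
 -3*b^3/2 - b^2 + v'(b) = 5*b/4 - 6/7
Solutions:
 v(b) = C1 + 3*b^4/8 + b^3/3 + 5*b^2/8 - 6*b/7


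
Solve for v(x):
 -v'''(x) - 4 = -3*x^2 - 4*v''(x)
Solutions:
 v(x) = C1 + C2*x + C3*exp(4*x) - x^4/16 - x^3/16 + 29*x^2/64


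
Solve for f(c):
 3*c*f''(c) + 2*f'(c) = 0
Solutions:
 f(c) = C1 + C2*c^(1/3)


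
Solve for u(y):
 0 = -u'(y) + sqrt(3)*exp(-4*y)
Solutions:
 u(y) = C1 - sqrt(3)*exp(-4*y)/4


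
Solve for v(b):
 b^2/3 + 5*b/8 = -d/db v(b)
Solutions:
 v(b) = C1 - b^3/9 - 5*b^2/16


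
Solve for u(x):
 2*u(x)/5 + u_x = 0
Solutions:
 u(x) = C1*exp(-2*x/5)


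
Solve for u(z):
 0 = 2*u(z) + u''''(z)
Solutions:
 u(z) = (C1*sin(2^(3/4)*z/2) + C2*cos(2^(3/4)*z/2))*exp(-2^(3/4)*z/2) + (C3*sin(2^(3/4)*z/2) + C4*cos(2^(3/4)*z/2))*exp(2^(3/4)*z/2)


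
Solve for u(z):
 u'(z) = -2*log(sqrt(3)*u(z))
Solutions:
 Integral(1/(2*log(_y) + log(3)), (_y, u(z))) = C1 - z


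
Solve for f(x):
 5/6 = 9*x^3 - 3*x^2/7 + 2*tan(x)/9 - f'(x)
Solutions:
 f(x) = C1 + 9*x^4/4 - x^3/7 - 5*x/6 - 2*log(cos(x))/9


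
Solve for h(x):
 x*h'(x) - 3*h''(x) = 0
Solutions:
 h(x) = C1 + C2*erfi(sqrt(6)*x/6)


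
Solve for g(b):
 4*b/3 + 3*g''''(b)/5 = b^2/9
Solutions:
 g(b) = C1 + C2*b + C3*b^2 + C4*b^3 + b^6/1944 - b^5/54


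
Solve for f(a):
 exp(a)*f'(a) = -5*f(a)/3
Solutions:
 f(a) = C1*exp(5*exp(-a)/3)


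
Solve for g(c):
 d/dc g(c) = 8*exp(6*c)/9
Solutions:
 g(c) = C1 + 4*exp(6*c)/27


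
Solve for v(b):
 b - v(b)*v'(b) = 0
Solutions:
 v(b) = -sqrt(C1 + b^2)
 v(b) = sqrt(C1 + b^2)


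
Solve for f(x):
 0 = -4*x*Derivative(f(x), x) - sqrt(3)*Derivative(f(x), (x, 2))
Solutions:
 f(x) = C1 + C2*erf(sqrt(2)*3^(3/4)*x/3)


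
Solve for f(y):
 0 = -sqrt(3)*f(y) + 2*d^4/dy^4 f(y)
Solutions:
 f(y) = C1*exp(-2^(3/4)*3^(1/8)*y/2) + C2*exp(2^(3/4)*3^(1/8)*y/2) + C3*sin(2^(3/4)*3^(1/8)*y/2) + C4*cos(2^(3/4)*3^(1/8)*y/2)


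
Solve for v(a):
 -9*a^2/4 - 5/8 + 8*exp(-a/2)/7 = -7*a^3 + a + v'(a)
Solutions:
 v(a) = C1 + 7*a^4/4 - 3*a^3/4 - a^2/2 - 5*a/8 - 16*exp(-a/2)/7


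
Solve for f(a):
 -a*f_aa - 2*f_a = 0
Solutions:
 f(a) = C1 + C2/a


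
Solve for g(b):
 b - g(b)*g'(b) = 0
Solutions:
 g(b) = -sqrt(C1 + b^2)
 g(b) = sqrt(C1 + b^2)


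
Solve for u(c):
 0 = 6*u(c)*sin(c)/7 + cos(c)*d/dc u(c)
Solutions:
 u(c) = C1*cos(c)^(6/7)


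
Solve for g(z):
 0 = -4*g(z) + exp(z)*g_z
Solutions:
 g(z) = C1*exp(-4*exp(-z))


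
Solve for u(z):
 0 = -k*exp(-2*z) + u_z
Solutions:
 u(z) = C1 - k*exp(-2*z)/2


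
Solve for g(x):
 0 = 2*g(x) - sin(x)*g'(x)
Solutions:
 g(x) = C1*(cos(x) - 1)/(cos(x) + 1)


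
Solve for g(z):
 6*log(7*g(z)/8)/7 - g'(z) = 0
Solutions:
 7*Integral(1/(-log(_y) - log(7) + 3*log(2)), (_y, g(z)))/6 = C1 - z


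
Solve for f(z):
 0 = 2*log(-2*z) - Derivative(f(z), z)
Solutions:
 f(z) = C1 + 2*z*log(-z) + 2*z*(-1 + log(2))


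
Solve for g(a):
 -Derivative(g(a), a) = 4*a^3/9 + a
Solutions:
 g(a) = C1 - a^4/9 - a^2/2


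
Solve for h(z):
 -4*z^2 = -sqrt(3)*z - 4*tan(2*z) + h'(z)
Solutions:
 h(z) = C1 - 4*z^3/3 + sqrt(3)*z^2/2 - 2*log(cos(2*z))


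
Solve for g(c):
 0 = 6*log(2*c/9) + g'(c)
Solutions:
 g(c) = C1 - 6*c*log(c) + 6*c + c*log(531441/64)


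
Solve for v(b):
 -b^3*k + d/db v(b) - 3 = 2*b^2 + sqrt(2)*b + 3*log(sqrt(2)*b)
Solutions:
 v(b) = C1 + b^4*k/4 + 2*b^3/3 + sqrt(2)*b^2/2 + 3*b*log(b) + 3*b*log(2)/2


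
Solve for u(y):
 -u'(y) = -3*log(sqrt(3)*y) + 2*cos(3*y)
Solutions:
 u(y) = C1 + 3*y*log(y) - 3*y + 3*y*log(3)/2 - 2*sin(3*y)/3


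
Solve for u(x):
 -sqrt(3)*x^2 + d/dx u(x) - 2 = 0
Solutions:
 u(x) = C1 + sqrt(3)*x^3/3 + 2*x


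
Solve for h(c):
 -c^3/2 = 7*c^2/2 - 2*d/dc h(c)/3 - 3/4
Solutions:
 h(c) = C1 + 3*c^4/16 + 7*c^3/4 - 9*c/8


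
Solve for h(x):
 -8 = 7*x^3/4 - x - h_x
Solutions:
 h(x) = C1 + 7*x^4/16 - x^2/2 + 8*x


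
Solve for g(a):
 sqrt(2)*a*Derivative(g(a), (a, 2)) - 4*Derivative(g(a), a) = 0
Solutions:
 g(a) = C1 + C2*a^(1 + 2*sqrt(2))


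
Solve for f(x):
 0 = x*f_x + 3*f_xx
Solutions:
 f(x) = C1 + C2*erf(sqrt(6)*x/6)


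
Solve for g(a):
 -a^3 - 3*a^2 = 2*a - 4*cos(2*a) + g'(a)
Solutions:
 g(a) = C1 - a^4/4 - a^3 - a^2 + 2*sin(2*a)


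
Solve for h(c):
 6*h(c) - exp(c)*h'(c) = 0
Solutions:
 h(c) = C1*exp(-6*exp(-c))


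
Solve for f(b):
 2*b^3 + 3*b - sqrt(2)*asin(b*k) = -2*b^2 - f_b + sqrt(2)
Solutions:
 f(b) = C1 - b^4/2 - 2*b^3/3 - 3*b^2/2 + sqrt(2)*b + sqrt(2)*Piecewise((b*asin(b*k) + sqrt(-b^2*k^2 + 1)/k, Ne(k, 0)), (0, True))


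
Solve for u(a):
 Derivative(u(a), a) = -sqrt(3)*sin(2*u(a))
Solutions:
 u(a) = pi - acos((-C1 - exp(4*sqrt(3)*a))/(C1 - exp(4*sqrt(3)*a)))/2
 u(a) = acos((-C1 - exp(4*sqrt(3)*a))/(C1 - exp(4*sqrt(3)*a)))/2


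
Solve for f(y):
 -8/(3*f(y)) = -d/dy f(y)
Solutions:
 f(y) = -sqrt(C1 + 48*y)/3
 f(y) = sqrt(C1 + 48*y)/3


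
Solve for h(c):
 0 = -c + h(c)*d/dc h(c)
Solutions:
 h(c) = -sqrt(C1 + c^2)
 h(c) = sqrt(C1 + c^2)


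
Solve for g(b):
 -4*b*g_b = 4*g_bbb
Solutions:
 g(b) = C1 + Integral(C2*airyai(-b) + C3*airybi(-b), b)


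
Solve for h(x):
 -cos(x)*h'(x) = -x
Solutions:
 h(x) = C1 + Integral(x/cos(x), x)


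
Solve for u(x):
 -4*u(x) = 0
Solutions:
 u(x) = 0


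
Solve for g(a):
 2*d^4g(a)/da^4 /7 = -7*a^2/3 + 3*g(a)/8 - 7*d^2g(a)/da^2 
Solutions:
 g(a) = C1*exp(-a*sqrt(-49 + sqrt(2422))/2) + C2*exp(a*sqrt(-49 + sqrt(2422))/2) + C3*sin(a*sqrt(49 + sqrt(2422))/2) + C4*cos(a*sqrt(49 + sqrt(2422))/2) + 56*a^2/9 + 6272/27


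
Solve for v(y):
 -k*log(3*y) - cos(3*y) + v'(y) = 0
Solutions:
 v(y) = C1 + k*y*(log(y) - 1) + k*y*log(3) + sin(3*y)/3


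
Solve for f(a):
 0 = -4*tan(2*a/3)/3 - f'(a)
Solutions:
 f(a) = C1 + 2*log(cos(2*a/3))


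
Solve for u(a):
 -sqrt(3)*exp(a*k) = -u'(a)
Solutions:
 u(a) = C1 + sqrt(3)*exp(a*k)/k


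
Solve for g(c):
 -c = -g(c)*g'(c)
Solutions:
 g(c) = -sqrt(C1 + c^2)
 g(c) = sqrt(C1 + c^2)


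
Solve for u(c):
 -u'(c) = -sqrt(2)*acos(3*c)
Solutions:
 u(c) = C1 + sqrt(2)*(c*acos(3*c) - sqrt(1 - 9*c^2)/3)


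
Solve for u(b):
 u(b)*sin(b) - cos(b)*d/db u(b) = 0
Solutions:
 u(b) = C1/cos(b)


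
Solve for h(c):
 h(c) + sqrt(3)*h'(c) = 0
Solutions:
 h(c) = C1*exp(-sqrt(3)*c/3)


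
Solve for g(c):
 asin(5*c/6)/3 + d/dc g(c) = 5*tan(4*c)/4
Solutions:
 g(c) = C1 - c*asin(5*c/6)/3 - sqrt(36 - 25*c^2)/15 - 5*log(cos(4*c))/16


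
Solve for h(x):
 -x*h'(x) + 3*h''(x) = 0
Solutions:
 h(x) = C1 + C2*erfi(sqrt(6)*x/6)


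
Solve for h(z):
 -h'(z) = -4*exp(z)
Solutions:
 h(z) = C1 + 4*exp(z)


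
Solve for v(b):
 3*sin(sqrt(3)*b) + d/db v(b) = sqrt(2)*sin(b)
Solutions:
 v(b) = C1 - sqrt(2)*cos(b) + sqrt(3)*cos(sqrt(3)*b)


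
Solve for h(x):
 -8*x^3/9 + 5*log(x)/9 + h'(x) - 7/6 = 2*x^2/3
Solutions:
 h(x) = C1 + 2*x^4/9 + 2*x^3/9 - 5*x*log(x)/9 + 31*x/18


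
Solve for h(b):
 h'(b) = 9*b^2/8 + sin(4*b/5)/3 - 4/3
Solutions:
 h(b) = C1 + 3*b^3/8 - 4*b/3 - 5*cos(4*b/5)/12


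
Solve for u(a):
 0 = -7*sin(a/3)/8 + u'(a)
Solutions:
 u(a) = C1 - 21*cos(a/3)/8


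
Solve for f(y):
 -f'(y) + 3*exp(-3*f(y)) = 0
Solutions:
 f(y) = log(C1 + 9*y)/3
 f(y) = log((-3^(1/3) - 3^(5/6)*I)*(C1 + 3*y)^(1/3)/2)
 f(y) = log((-3^(1/3) + 3^(5/6)*I)*(C1 + 3*y)^(1/3)/2)


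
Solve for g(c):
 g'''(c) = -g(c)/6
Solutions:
 g(c) = C3*exp(-6^(2/3)*c/6) + (C1*sin(2^(2/3)*3^(1/6)*c/4) + C2*cos(2^(2/3)*3^(1/6)*c/4))*exp(6^(2/3)*c/12)


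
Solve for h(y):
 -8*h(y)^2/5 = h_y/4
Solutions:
 h(y) = 5/(C1 + 32*y)


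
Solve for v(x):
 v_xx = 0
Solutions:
 v(x) = C1 + C2*x


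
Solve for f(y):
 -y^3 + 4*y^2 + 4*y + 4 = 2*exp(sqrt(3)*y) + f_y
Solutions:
 f(y) = C1 - y^4/4 + 4*y^3/3 + 2*y^2 + 4*y - 2*sqrt(3)*exp(sqrt(3)*y)/3


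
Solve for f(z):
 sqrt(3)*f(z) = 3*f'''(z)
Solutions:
 f(z) = C3*exp(3^(5/6)*z/3) + (C1*sin(3^(1/3)*z/2) + C2*cos(3^(1/3)*z/2))*exp(-3^(5/6)*z/6)


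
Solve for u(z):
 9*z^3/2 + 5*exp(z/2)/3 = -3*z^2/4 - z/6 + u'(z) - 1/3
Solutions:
 u(z) = C1 + 9*z^4/8 + z^3/4 + z^2/12 + z/3 + 10*exp(z/2)/3


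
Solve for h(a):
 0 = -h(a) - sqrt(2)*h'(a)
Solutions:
 h(a) = C1*exp(-sqrt(2)*a/2)


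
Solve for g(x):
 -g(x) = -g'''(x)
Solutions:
 g(x) = C3*exp(x) + (C1*sin(sqrt(3)*x/2) + C2*cos(sqrt(3)*x/2))*exp(-x/2)


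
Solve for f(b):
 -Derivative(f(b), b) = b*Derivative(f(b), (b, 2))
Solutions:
 f(b) = C1 + C2*log(b)


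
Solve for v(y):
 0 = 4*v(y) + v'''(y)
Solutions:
 v(y) = C3*exp(-2^(2/3)*y) + (C1*sin(2^(2/3)*sqrt(3)*y/2) + C2*cos(2^(2/3)*sqrt(3)*y/2))*exp(2^(2/3)*y/2)


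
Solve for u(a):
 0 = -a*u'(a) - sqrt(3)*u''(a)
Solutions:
 u(a) = C1 + C2*erf(sqrt(2)*3^(3/4)*a/6)


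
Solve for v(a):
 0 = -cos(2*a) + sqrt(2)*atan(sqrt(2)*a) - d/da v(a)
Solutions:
 v(a) = C1 + sqrt(2)*(a*atan(sqrt(2)*a) - sqrt(2)*log(2*a^2 + 1)/4) - sin(2*a)/2


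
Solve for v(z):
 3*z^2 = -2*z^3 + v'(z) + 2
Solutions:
 v(z) = C1 + z^4/2 + z^3 - 2*z


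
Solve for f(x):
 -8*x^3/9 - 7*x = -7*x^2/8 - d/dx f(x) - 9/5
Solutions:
 f(x) = C1 + 2*x^4/9 - 7*x^3/24 + 7*x^2/2 - 9*x/5


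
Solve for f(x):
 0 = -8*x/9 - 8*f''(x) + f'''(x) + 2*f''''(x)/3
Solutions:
 f(x) = C1 + C2*x + C3*exp(x*(-3 + sqrt(201))/4) + C4*exp(-x*(3 + sqrt(201))/4) - x^3/54 - x^2/144


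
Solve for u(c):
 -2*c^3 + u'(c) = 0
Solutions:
 u(c) = C1 + c^4/2


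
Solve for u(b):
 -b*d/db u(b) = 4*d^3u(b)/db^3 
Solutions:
 u(b) = C1 + Integral(C2*airyai(-2^(1/3)*b/2) + C3*airybi(-2^(1/3)*b/2), b)


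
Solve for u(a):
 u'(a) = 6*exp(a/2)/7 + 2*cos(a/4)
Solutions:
 u(a) = C1 + 12*exp(a/2)/7 + 8*sin(a/4)


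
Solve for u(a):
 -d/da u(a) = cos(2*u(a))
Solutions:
 u(a) = -asin((C1 + exp(4*a))/(C1 - exp(4*a)))/2 + pi/2
 u(a) = asin((C1 + exp(4*a))/(C1 - exp(4*a)))/2
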